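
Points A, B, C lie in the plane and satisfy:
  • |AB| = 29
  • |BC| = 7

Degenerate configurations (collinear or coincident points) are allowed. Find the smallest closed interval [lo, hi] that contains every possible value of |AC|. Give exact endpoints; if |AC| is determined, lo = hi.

|AC| ∈ [22, 36]  (≈ [22.0000, 36.0000])

|AB| ∈ {29}
|BC| ∈ {7}
|AC| ∈ [22, 36]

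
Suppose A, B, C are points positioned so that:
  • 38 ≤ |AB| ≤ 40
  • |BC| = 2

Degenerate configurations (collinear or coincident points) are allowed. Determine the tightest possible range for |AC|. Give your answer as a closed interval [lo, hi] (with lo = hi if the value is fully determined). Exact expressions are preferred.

|AC| ∈ [36, 42]  (≈ [36.0000, 42.0000])

|AB| ∈ [38, 40]
|BC| ∈ {2}
|AC| ∈ [36, 42]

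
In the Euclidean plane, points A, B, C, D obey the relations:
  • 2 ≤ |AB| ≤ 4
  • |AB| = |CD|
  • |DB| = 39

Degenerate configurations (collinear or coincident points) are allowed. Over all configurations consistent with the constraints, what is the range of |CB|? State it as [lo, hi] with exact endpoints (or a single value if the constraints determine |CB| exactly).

|CB| ∈ [35, 43]  (≈ [35.0000, 43.0000])

|AB| ∈ [2, 4]
|BD| ∈ {39}
|CD| ∈ [2, 4]
|AD| ∈ [35, 43]
|BC| ∈ [35, 43]
|AC| ∈ [31, 47]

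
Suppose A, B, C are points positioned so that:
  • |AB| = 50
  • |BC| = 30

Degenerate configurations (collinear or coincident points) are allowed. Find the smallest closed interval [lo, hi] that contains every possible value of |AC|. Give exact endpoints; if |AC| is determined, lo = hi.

|AC| ∈ [20, 80]  (≈ [20.0000, 80.0000])

|AB| ∈ {50}
|BC| ∈ {30}
|AC| ∈ [20, 80]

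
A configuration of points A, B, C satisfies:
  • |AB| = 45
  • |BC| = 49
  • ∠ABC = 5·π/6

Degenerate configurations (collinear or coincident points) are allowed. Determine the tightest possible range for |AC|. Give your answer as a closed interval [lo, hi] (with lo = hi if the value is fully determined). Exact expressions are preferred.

|AC| = √(2205·√(3) + 4426)  (≈ 90.8029)

|AB| ∈ {45}
|BC| ∈ {49}
|AC| ∈ {√(2205·√(3) + 4426)}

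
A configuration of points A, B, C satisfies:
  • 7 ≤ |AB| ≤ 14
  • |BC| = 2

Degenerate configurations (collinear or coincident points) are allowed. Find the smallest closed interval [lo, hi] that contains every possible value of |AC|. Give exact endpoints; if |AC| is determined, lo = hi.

|AC| ∈ [5, 16]  (≈ [5.0000, 16.0000])

|AB| ∈ [7, 14]
|BC| ∈ {2}
|AC| ∈ [5, 16]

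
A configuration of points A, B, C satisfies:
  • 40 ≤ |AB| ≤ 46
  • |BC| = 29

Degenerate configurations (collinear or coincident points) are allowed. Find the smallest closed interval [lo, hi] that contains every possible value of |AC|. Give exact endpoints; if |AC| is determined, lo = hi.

|AC| ∈ [11, 75]  (≈ [11.0000, 75.0000])

|AB| ∈ [40, 46]
|BC| ∈ {29}
|AC| ∈ [11, 75]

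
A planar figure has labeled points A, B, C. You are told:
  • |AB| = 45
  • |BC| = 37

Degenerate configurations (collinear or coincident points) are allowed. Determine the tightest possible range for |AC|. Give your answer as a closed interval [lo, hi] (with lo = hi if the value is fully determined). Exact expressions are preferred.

|AB| ∈ {45}
|BC| ∈ {37}
|AC| ∈ [8, 82]

|AC| ∈ [8, 82]  (≈ [8.0000, 82.0000])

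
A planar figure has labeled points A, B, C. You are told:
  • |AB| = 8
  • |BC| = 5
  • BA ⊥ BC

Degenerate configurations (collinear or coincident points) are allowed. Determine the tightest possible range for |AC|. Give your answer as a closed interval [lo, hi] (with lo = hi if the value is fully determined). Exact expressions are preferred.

|AB| ∈ {8}
|BC| ∈ {5}
|AC| ∈ {√(89)}

|AC| = √(89)  (≈ 9.4340)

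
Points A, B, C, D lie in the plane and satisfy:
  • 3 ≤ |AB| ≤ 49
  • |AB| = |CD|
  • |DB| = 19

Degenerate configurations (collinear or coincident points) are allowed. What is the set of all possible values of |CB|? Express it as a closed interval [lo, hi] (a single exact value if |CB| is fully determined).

|AB| ∈ [3, 49]
|BD| ∈ {19}
|CD| ∈ [3, 49]
|AD| ∈ [0, 68]
|BC| ∈ [0, 68]
|AC| ∈ [0, 117]

|CB| ∈ [0, 68]  (≈ [0.0000, 68.0000])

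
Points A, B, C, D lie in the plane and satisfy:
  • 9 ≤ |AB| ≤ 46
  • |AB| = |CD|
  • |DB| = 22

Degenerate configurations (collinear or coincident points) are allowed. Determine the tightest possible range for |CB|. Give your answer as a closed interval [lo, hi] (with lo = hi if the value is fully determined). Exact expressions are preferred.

|CB| ∈ [0, 68]  (≈ [0.0000, 68.0000])

|AB| ∈ [9, 46]
|BD| ∈ {22}
|CD| ∈ [9, 46]
|AD| ∈ [0, 68]
|BC| ∈ [0, 68]
|AC| ∈ [0, 114]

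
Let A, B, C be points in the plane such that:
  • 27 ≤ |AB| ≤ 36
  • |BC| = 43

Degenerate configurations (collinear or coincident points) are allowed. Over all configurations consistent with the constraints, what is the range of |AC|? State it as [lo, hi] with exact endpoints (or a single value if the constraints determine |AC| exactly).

|AB| ∈ [27, 36]
|BC| ∈ {43}
|AC| ∈ [7, 79]

|AC| ∈ [7, 79]  (≈ [7.0000, 79.0000])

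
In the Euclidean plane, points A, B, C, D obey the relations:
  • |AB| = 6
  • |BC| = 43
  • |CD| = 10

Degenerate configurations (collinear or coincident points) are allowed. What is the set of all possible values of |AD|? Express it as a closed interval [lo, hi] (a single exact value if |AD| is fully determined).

|AB| ∈ {6}
|BC| ∈ {43}
|CD| ∈ {10}
|AC| ∈ [37, 49]
|BD| ∈ [33, 53]
|AD| ∈ [27, 59]

|AD| ∈ [27, 59]  (≈ [27.0000, 59.0000])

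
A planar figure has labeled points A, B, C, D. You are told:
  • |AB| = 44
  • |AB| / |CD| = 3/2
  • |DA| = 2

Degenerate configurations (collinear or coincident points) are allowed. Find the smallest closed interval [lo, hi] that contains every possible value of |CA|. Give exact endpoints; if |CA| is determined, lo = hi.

|CA| ∈ [82/3, 94/3]  (≈ [27.3333, 31.3333])

|AB| ∈ {44}
|AD| ∈ {2}
|CD| ∈ {88/3}
|BD| ∈ [42, 46]
|AC| ∈ [82/3, 94/3]
|BC| ∈ [38/3, 226/3]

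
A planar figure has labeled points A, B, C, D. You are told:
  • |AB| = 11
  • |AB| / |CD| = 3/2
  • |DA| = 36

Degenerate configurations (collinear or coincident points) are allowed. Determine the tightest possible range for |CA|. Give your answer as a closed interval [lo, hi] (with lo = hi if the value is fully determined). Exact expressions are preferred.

|AB| ∈ {11}
|AD| ∈ {36}
|CD| ∈ {22/3}
|BD| ∈ [25, 47]
|AC| ∈ [86/3, 130/3]
|BC| ∈ [53/3, 163/3]

|CA| ∈ [86/3, 130/3]  (≈ [28.6667, 43.3333])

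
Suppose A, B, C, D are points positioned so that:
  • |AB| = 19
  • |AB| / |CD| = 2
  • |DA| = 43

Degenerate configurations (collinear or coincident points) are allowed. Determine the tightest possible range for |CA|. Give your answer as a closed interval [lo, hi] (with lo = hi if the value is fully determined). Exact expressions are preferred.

|CA| ∈ [67/2, 105/2]  (≈ [33.5000, 52.5000])

|AB| ∈ {19}
|AD| ∈ {43}
|CD| ∈ {19/2}
|BD| ∈ [24, 62]
|AC| ∈ [67/2, 105/2]
|BC| ∈ [29/2, 143/2]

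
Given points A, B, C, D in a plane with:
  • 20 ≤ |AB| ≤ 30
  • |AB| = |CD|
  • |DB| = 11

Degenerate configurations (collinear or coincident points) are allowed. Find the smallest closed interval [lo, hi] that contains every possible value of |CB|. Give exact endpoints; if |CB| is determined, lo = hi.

|CB| ∈ [9, 41]  (≈ [9.0000, 41.0000])

|AB| ∈ [20, 30]
|BD| ∈ {11}
|CD| ∈ [20, 30]
|AD| ∈ [9, 41]
|BC| ∈ [9, 41]
|AC| ∈ [0, 71]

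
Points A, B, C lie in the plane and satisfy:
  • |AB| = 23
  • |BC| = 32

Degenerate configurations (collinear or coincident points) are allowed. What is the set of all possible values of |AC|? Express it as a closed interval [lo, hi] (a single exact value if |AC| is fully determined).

|AC| ∈ [9, 55]  (≈ [9.0000, 55.0000])

|AB| ∈ {23}
|BC| ∈ {32}
|AC| ∈ [9, 55]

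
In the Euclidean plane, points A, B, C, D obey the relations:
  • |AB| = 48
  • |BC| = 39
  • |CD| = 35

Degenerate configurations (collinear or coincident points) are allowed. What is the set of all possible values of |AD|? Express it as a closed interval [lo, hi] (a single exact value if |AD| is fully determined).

|AB| ∈ {48}
|BC| ∈ {39}
|CD| ∈ {35}
|AC| ∈ [9, 87]
|BD| ∈ [4, 74]
|AD| ∈ [0, 122]

|AD| ∈ [0, 122]  (≈ [0.0000, 122.0000])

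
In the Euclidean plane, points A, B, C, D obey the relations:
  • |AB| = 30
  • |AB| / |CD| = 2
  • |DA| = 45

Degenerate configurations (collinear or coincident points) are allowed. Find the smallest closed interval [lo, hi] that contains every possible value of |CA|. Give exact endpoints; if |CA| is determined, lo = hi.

|AB| ∈ {30}
|AD| ∈ {45}
|CD| ∈ {15}
|BD| ∈ [15, 75]
|AC| ∈ [30, 60]
|BC| ∈ [0, 90]

|CA| ∈ [30, 60]  (≈ [30.0000, 60.0000])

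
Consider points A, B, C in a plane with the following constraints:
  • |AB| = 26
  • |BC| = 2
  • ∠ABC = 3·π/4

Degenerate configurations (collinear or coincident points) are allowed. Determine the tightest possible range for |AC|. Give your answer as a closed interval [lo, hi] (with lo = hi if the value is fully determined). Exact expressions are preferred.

|AB| ∈ {26}
|BC| ∈ {2}
|AC| ∈ {2·√(13·√(2) + 170)}

|AC| = 2·√(13·√(2) + 170)  (≈ 27.4507)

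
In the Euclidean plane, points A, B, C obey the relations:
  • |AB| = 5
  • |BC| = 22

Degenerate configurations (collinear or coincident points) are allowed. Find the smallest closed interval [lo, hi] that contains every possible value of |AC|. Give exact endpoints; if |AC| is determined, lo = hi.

|AB| ∈ {5}
|BC| ∈ {22}
|AC| ∈ [17, 27]

|AC| ∈ [17, 27]  (≈ [17.0000, 27.0000])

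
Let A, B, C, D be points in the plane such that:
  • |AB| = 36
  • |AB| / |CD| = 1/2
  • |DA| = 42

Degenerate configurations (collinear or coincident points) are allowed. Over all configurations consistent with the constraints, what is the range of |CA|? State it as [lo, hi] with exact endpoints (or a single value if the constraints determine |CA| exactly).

|AB| ∈ {36}
|AD| ∈ {42}
|CD| ∈ {72}
|BD| ∈ [6, 78]
|AC| ∈ [30, 114]
|BC| ∈ [0, 150]

|CA| ∈ [30, 114]  (≈ [30.0000, 114.0000])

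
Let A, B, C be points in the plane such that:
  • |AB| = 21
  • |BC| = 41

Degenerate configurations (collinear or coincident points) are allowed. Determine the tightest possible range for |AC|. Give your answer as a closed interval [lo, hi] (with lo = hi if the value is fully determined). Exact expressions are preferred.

|AC| ∈ [20, 62]  (≈ [20.0000, 62.0000])

|AB| ∈ {21}
|BC| ∈ {41}
|AC| ∈ [20, 62]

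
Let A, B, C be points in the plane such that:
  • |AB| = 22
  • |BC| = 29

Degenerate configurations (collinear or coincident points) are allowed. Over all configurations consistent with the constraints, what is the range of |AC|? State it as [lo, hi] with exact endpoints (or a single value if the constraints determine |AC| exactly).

|AB| ∈ {22}
|BC| ∈ {29}
|AC| ∈ [7, 51]

|AC| ∈ [7, 51]  (≈ [7.0000, 51.0000])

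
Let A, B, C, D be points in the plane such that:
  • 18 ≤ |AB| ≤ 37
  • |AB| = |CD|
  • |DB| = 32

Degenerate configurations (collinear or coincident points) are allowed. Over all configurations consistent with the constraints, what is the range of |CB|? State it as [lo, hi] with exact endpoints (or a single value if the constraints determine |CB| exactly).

|CB| ∈ [0, 69]  (≈ [0.0000, 69.0000])

|AB| ∈ [18, 37]
|BD| ∈ {32}
|CD| ∈ [18, 37]
|AD| ∈ [0, 69]
|BC| ∈ [0, 69]
|AC| ∈ [0, 106]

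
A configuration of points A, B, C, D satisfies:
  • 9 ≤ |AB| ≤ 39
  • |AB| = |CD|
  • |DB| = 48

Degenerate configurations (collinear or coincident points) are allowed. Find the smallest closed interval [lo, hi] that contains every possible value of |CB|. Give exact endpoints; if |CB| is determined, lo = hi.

|AB| ∈ [9, 39]
|BD| ∈ {48}
|CD| ∈ [9, 39]
|AD| ∈ [9, 87]
|BC| ∈ [9, 87]
|AC| ∈ [0, 126]

|CB| ∈ [9, 87]  (≈ [9.0000, 87.0000])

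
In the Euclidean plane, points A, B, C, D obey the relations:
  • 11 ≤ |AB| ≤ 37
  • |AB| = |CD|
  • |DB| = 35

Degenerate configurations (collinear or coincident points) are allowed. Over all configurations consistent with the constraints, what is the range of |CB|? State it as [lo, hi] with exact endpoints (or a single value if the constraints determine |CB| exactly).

|AB| ∈ [11, 37]
|BD| ∈ {35}
|CD| ∈ [11, 37]
|AD| ∈ [0, 72]
|BC| ∈ [0, 72]
|AC| ∈ [0, 109]

|CB| ∈ [0, 72]  (≈ [0.0000, 72.0000])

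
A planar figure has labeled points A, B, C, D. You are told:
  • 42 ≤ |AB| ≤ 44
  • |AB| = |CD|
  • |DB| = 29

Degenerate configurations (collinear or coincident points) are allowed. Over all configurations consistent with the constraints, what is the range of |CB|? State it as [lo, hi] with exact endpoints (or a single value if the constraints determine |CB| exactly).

|AB| ∈ [42, 44]
|BD| ∈ {29}
|CD| ∈ [42, 44]
|AD| ∈ [13, 73]
|BC| ∈ [13, 73]
|AC| ∈ [0, 117]

|CB| ∈ [13, 73]  (≈ [13.0000, 73.0000])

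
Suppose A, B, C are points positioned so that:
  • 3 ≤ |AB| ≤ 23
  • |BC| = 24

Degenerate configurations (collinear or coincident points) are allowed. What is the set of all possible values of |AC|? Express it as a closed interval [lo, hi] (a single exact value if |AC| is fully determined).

|AB| ∈ [3, 23]
|BC| ∈ {24}
|AC| ∈ [1, 47]

|AC| ∈ [1, 47]  (≈ [1.0000, 47.0000])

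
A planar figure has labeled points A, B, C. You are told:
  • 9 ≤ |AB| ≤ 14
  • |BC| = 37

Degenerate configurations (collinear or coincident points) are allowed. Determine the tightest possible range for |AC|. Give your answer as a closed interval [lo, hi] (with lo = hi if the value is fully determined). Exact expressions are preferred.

|AC| ∈ [23, 51]  (≈ [23.0000, 51.0000])

|AB| ∈ [9, 14]
|BC| ∈ {37}
|AC| ∈ [23, 51]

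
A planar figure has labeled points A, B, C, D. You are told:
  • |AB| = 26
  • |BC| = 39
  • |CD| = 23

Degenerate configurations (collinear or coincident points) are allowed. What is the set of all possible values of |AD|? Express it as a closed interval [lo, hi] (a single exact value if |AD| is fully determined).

|AD| ∈ [0, 88]  (≈ [0.0000, 88.0000])

|AB| ∈ {26}
|BC| ∈ {39}
|CD| ∈ {23}
|AC| ∈ [13, 65]
|BD| ∈ [16, 62]
|AD| ∈ [0, 88]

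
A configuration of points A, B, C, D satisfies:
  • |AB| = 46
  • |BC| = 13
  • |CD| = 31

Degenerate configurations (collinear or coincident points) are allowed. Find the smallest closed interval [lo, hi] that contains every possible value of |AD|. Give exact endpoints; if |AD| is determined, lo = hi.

|AB| ∈ {46}
|BC| ∈ {13}
|CD| ∈ {31}
|AC| ∈ [33, 59]
|BD| ∈ [18, 44]
|AD| ∈ [2, 90]

|AD| ∈ [2, 90]  (≈ [2.0000, 90.0000])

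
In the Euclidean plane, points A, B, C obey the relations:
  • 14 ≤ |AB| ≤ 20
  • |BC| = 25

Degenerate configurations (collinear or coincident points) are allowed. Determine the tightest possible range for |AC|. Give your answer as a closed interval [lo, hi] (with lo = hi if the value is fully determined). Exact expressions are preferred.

|AC| ∈ [5, 45]  (≈ [5.0000, 45.0000])

|AB| ∈ [14, 20]
|BC| ∈ {25}
|AC| ∈ [5, 45]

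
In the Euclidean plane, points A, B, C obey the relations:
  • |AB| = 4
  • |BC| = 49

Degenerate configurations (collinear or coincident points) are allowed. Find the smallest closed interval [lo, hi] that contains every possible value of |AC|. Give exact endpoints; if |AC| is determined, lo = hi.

|AC| ∈ [45, 53]  (≈ [45.0000, 53.0000])

|AB| ∈ {4}
|BC| ∈ {49}
|AC| ∈ [45, 53]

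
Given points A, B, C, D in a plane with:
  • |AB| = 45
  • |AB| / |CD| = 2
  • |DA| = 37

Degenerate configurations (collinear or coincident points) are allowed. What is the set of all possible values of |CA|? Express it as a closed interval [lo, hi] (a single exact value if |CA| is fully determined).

|CA| ∈ [29/2, 119/2]  (≈ [14.5000, 59.5000])

|AB| ∈ {45}
|AD| ∈ {37}
|CD| ∈ {45/2}
|BD| ∈ [8, 82]
|AC| ∈ [29/2, 119/2]
|BC| ∈ [0, 209/2]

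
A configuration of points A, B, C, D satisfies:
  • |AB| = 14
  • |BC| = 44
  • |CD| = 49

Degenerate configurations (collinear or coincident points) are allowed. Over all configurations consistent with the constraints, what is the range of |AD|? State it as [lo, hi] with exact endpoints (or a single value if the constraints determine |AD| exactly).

|AD| ∈ [0, 107]  (≈ [0.0000, 107.0000])

|AB| ∈ {14}
|BC| ∈ {44}
|CD| ∈ {49}
|AC| ∈ [30, 58]
|BD| ∈ [5, 93]
|AD| ∈ [0, 107]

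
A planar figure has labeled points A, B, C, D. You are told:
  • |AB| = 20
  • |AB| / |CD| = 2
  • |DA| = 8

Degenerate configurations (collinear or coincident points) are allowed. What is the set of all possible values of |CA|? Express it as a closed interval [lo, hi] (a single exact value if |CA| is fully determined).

|CA| ∈ [2, 18]  (≈ [2.0000, 18.0000])

|AB| ∈ {20}
|AD| ∈ {8}
|CD| ∈ {10}
|BD| ∈ [12, 28]
|AC| ∈ [2, 18]
|BC| ∈ [2, 38]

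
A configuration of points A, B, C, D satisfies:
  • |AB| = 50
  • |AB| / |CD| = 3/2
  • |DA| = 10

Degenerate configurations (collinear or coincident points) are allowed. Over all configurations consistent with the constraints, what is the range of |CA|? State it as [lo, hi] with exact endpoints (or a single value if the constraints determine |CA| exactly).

|CA| ∈ [70/3, 130/3]  (≈ [23.3333, 43.3333])

|AB| ∈ {50}
|AD| ∈ {10}
|CD| ∈ {100/3}
|BD| ∈ [40, 60]
|AC| ∈ [70/3, 130/3]
|BC| ∈ [20/3, 280/3]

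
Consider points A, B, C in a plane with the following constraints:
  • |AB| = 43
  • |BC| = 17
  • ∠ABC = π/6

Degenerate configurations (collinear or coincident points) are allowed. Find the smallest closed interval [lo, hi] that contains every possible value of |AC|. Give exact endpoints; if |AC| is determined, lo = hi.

|AB| ∈ {43}
|BC| ∈ {17}
|AC| ∈ {√(2138 - 731·√(3))}

|AC| = √(2138 - 731·√(3))  (≈ 29.5275)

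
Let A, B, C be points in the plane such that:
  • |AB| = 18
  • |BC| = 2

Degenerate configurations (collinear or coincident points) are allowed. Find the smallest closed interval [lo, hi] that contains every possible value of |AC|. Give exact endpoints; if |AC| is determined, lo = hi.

|AB| ∈ {18}
|BC| ∈ {2}
|AC| ∈ [16, 20]

|AC| ∈ [16, 20]  (≈ [16.0000, 20.0000])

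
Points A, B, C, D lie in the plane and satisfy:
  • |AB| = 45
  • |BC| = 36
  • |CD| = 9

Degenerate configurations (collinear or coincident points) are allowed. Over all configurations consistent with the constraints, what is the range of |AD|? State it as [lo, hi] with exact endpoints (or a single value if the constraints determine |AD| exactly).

|AD| ∈ [0, 90]  (≈ [0.0000, 90.0000])

|AB| ∈ {45}
|BC| ∈ {36}
|CD| ∈ {9}
|AC| ∈ [9, 81]
|BD| ∈ [27, 45]
|AD| ∈ [0, 90]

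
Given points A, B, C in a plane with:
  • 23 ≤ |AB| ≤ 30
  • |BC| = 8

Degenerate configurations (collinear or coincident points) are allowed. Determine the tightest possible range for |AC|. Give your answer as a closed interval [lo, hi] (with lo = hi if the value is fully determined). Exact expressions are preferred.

|AB| ∈ [23, 30]
|BC| ∈ {8}
|AC| ∈ [15, 38]

|AC| ∈ [15, 38]  (≈ [15.0000, 38.0000])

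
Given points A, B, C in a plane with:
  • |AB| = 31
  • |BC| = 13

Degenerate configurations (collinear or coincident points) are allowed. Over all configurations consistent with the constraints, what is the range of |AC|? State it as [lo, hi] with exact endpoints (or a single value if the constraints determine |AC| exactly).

|AB| ∈ {31}
|BC| ∈ {13}
|AC| ∈ [18, 44]

|AC| ∈ [18, 44]  (≈ [18.0000, 44.0000])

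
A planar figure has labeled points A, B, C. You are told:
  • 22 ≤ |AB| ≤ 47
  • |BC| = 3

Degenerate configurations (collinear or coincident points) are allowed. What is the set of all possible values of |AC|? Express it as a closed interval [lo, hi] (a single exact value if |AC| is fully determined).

|AB| ∈ [22, 47]
|BC| ∈ {3}
|AC| ∈ [19, 50]

|AC| ∈ [19, 50]  (≈ [19.0000, 50.0000])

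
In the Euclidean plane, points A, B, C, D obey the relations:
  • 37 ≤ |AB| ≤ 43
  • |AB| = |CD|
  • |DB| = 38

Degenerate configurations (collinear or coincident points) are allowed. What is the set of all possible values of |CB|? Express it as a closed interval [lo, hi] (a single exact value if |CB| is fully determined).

|AB| ∈ [37, 43]
|BD| ∈ {38}
|CD| ∈ [37, 43]
|AD| ∈ [0, 81]
|BC| ∈ [0, 81]
|AC| ∈ [0, 124]

|CB| ∈ [0, 81]  (≈ [0.0000, 81.0000])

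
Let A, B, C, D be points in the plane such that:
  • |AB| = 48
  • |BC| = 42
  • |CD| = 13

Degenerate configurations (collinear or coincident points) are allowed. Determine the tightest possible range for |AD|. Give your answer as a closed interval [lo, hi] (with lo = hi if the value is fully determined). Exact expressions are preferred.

|AB| ∈ {48}
|BC| ∈ {42}
|CD| ∈ {13}
|AC| ∈ [6, 90]
|BD| ∈ [29, 55]
|AD| ∈ [0, 103]

|AD| ∈ [0, 103]  (≈ [0.0000, 103.0000])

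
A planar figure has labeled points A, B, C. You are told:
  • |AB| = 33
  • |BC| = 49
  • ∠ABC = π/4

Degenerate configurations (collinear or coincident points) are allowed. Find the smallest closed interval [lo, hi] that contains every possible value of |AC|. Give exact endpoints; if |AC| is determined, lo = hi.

|AC| = √(3490 - 1617·√(2))  (≈ 34.6874)

|AB| ∈ {33}
|BC| ∈ {49}
|AC| ∈ {√(3490 - 1617·√(2))}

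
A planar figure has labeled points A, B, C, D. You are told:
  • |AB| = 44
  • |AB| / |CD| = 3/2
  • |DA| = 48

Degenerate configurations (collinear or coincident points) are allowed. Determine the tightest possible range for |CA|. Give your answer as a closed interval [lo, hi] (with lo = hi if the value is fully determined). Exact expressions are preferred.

|AB| ∈ {44}
|AD| ∈ {48}
|CD| ∈ {88/3}
|BD| ∈ [4, 92]
|AC| ∈ [56/3, 232/3]
|BC| ∈ [0, 364/3]

|CA| ∈ [56/3, 232/3]  (≈ [18.6667, 77.3333])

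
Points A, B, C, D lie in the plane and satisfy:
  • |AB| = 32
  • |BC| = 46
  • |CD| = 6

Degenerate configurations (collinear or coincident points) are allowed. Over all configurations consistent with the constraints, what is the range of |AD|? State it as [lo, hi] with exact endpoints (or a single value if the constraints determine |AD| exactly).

|AD| ∈ [8, 84]  (≈ [8.0000, 84.0000])

|AB| ∈ {32}
|BC| ∈ {46}
|CD| ∈ {6}
|AC| ∈ [14, 78]
|BD| ∈ [40, 52]
|AD| ∈ [8, 84]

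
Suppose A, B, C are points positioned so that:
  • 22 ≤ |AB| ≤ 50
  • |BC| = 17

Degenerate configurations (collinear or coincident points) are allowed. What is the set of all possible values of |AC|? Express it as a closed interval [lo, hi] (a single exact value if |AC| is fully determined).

|AB| ∈ [22, 50]
|BC| ∈ {17}
|AC| ∈ [5, 67]

|AC| ∈ [5, 67]  (≈ [5.0000, 67.0000])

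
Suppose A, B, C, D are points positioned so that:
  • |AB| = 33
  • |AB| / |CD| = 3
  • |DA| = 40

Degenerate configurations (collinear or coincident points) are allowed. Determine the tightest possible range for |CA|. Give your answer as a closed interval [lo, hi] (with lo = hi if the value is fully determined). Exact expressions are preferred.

|AB| ∈ {33}
|AD| ∈ {40}
|CD| ∈ {11}
|BD| ∈ [7, 73]
|AC| ∈ [29, 51]
|BC| ∈ [0, 84]

|CA| ∈ [29, 51]  (≈ [29.0000, 51.0000])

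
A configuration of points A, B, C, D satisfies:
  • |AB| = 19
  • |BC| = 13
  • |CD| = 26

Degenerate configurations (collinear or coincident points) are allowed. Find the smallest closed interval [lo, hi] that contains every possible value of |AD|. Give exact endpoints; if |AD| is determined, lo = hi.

|AD| ∈ [0, 58]  (≈ [0.0000, 58.0000])

|AB| ∈ {19}
|BC| ∈ {13}
|CD| ∈ {26}
|AC| ∈ [6, 32]
|BD| ∈ [13, 39]
|AD| ∈ [0, 58]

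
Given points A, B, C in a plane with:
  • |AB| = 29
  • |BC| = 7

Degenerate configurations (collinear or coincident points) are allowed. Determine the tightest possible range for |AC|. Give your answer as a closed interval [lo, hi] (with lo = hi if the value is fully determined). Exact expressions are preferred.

|AB| ∈ {29}
|BC| ∈ {7}
|AC| ∈ [22, 36]

|AC| ∈ [22, 36]  (≈ [22.0000, 36.0000])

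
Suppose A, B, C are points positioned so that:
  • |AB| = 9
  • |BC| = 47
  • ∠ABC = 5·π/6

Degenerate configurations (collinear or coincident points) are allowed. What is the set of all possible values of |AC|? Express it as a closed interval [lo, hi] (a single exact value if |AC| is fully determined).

|AC| = √(423·√(3) + 2290)  (≈ 54.9787)

|AB| ∈ {9}
|BC| ∈ {47}
|AC| ∈ {√(423·√(3) + 2290)}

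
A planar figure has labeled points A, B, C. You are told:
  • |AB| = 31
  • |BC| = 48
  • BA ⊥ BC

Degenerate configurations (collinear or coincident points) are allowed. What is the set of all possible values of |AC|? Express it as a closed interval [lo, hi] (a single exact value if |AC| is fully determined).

|AC| = √(3265)  (≈ 57.1402)

|AB| ∈ {31}
|BC| ∈ {48}
|AC| ∈ {√(3265)}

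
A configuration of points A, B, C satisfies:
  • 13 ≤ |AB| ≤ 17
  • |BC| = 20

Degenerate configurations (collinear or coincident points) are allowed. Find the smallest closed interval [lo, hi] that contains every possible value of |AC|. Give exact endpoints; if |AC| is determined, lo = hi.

|AB| ∈ [13, 17]
|BC| ∈ {20}
|AC| ∈ [3, 37]

|AC| ∈ [3, 37]  (≈ [3.0000, 37.0000])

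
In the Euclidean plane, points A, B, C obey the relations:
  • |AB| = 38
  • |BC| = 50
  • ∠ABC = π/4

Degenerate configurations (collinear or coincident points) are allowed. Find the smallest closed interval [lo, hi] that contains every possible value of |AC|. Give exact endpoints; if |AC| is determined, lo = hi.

|AC| = 2·√(986 - 475·√(2))  (≈ 35.4541)

|AB| ∈ {38}
|BC| ∈ {50}
|AC| ∈ {2·√(986 - 475·√(2))}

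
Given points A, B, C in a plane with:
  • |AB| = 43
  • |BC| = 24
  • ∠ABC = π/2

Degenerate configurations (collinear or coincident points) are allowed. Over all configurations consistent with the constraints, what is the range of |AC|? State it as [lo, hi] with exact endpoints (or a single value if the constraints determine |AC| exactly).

|AB| ∈ {43}
|BC| ∈ {24}
|AC| ∈ {5·√(97)}

|AC| = 5·√(97)  (≈ 49.2443)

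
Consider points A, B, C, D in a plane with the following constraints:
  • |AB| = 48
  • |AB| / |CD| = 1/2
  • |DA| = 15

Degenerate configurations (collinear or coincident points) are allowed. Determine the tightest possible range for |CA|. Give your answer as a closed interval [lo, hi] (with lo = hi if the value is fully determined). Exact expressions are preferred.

|AB| ∈ {48}
|AD| ∈ {15}
|CD| ∈ {96}
|BD| ∈ [33, 63]
|AC| ∈ [81, 111]
|BC| ∈ [33, 159]

|CA| ∈ [81, 111]  (≈ [81.0000, 111.0000])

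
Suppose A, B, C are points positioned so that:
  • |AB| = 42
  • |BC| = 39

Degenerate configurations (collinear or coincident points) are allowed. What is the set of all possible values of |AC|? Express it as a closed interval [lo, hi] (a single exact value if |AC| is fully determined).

|AC| ∈ [3, 81]  (≈ [3.0000, 81.0000])

|AB| ∈ {42}
|BC| ∈ {39}
|AC| ∈ [3, 81]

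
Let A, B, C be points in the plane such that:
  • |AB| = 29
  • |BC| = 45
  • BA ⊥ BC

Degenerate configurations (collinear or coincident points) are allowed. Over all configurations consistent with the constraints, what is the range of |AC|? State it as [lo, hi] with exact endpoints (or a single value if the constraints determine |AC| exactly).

|AC| = √(2866)  (≈ 53.5350)

|AB| ∈ {29}
|BC| ∈ {45}
|AC| ∈ {√(2866)}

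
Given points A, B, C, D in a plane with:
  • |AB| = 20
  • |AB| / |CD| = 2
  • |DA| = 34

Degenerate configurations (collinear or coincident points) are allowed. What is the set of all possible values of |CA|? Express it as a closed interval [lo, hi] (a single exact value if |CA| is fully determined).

|CA| ∈ [24, 44]  (≈ [24.0000, 44.0000])

|AB| ∈ {20}
|AD| ∈ {34}
|CD| ∈ {10}
|BD| ∈ [14, 54]
|AC| ∈ [24, 44]
|BC| ∈ [4, 64]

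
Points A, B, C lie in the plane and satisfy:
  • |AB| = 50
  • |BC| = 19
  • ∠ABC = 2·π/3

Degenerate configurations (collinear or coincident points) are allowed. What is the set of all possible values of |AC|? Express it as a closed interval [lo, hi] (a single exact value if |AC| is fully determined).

|AC| = √(3811)  (≈ 61.7333)

|AB| ∈ {50}
|BC| ∈ {19}
|AC| ∈ {√(3811)}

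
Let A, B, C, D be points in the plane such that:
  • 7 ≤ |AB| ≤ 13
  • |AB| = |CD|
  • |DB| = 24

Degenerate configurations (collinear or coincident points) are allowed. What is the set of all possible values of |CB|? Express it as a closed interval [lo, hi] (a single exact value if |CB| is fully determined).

|AB| ∈ [7, 13]
|BD| ∈ {24}
|CD| ∈ [7, 13]
|AD| ∈ [11, 37]
|BC| ∈ [11, 37]
|AC| ∈ [0, 50]

|CB| ∈ [11, 37]  (≈ [11.0000, 37.0000])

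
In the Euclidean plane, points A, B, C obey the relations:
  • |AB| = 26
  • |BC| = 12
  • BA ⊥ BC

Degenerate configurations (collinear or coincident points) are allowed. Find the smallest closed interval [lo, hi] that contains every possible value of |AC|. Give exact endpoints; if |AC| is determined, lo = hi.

|AB| ∈ {26}
|BC| ∈ {12}
|AC| ∈ {2·√(205)}

|AC| = 2·√(205)  (≈ 28.6356)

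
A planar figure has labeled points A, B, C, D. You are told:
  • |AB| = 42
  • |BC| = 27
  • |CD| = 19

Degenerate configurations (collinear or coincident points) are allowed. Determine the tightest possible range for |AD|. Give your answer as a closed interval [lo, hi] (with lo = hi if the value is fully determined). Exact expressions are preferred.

|AD| ∈ [0, 88]  (≈ [0.0000, 88.0000])

|AB| ∈ {42}
|BC| ∈ {27}
|CD| ∈ {19}
|AC| ∈ [15, 69]
|BD| ∈ [8, 46]
|AD| ∈ [0, 88]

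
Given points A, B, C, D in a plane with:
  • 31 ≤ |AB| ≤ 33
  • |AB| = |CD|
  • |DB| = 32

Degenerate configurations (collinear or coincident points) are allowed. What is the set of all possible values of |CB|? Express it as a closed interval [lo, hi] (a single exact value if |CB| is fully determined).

|CB| ∈ [0, 65]  (≈ [0.0000, 65.0000])

|AB| ∈ [31, 33]
|BD| ∈ {32}
|CD| ∈ [31, 33]
|AD| ∈ [0, 65]
|BC| ∈ [0, 65]
|AC| ∈ [0, 98]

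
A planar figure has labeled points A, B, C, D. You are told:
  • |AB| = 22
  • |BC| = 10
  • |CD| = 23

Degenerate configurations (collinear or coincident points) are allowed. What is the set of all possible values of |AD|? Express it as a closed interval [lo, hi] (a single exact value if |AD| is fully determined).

|AD| ∈ [0, 55]  (≈ [0.0000, 55.0000])

|AB| ∈ {22}
|BC| ∈ {10}
|CD| ∈ {23}
|AC| ∈ [12, 32]
|BD| ∈ [13, 33]
|AD| ∈ [0, 55]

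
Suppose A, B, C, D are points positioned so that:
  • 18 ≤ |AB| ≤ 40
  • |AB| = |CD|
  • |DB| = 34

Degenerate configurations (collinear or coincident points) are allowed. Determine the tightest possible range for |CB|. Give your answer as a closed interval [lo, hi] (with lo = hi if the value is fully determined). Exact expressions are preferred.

|CB| ∈ [0, 74]  (≈ [0.0000, 74.0000])

|AB| ∈ [18, 40]
|BD| ∈ {34}
|CD| ∈ [18, 40]
|AD| ∈ [0, 74]
|BC| ∈ [0, 74]
|AC| ∈ [0, 114]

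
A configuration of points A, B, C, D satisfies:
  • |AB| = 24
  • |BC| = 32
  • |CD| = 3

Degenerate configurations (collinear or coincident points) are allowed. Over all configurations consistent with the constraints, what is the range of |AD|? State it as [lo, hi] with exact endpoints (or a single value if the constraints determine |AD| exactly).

|AD| ∈ [5, 59]  (≈ [5.0000, 59.0000])

|AB| ∈ {24}
|BC| ∈ {32}
|CD| ∈ {3}
|AC| ∈ [8, 56]
|BD| ∈ [29, 35]
|AD| ∈ [5, 59]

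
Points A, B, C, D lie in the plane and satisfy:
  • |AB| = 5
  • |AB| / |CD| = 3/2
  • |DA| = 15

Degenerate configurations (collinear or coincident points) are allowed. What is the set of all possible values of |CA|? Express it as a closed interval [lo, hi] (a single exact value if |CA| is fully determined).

|CA| ∈ [35/3, 55/3]  (≈ [11.6667, 18.3333])

|AB| ∈ {5}
|AD| ∈ {15}
|CD| ∈ {10/3}
|BD| ∈ [10, 20]
|AC| ∈ [35/3, 55/3]
|BC| ∈ [20/3, 70/3]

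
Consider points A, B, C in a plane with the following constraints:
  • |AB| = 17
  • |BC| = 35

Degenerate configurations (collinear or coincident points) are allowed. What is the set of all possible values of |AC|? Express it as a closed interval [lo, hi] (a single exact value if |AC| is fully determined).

|AB| ∈ {17}
|BC| ∈ {35}
|AC| ∈ [18, 52]

|AC| ∈ [18, 52]  (≈ [18.0000, 52.0000])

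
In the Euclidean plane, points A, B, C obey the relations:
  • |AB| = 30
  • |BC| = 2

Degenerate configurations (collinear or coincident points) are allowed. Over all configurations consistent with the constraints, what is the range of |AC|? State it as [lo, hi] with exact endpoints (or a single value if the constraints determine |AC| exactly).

|AC| ∈ [28, 32]  (≈ [28.0000, 32.0000])

|AB| ∈ {30}
|BC| ∈ {2}
|AC| ∈ [28, 32]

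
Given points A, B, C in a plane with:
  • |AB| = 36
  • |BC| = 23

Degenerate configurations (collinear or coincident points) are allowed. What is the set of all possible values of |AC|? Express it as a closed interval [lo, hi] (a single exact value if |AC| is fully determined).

|AB| ∈ {36}
|BC| ∈ {23}
|AC| ∈ [13, 59]

|AC| ∈ [13, 59]  (≈ [13.0000, 59.0000])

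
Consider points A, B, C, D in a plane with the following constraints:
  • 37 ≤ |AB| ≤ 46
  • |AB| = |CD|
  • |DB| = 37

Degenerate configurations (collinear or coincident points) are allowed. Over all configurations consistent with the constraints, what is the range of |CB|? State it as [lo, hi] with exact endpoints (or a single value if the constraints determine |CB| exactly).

|AB| ∈ [37, 46]
|BD| ∈ {37}
|CD| ∈ [37, 46]
|AD| ∈ [0, 83]
|BC| ∈ [0, 83]
|AC| ∈ [0, 129]

|CB| ∈ [0, 83]  (≈ [0.0000, 83.0000])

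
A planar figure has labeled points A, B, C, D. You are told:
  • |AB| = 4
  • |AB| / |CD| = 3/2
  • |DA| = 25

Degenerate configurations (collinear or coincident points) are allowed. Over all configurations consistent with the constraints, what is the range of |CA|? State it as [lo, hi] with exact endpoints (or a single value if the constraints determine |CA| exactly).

|CA| ∈ [67/3, 83/3]  (≈ [22.3333, 27.6667])

|AB| ∈ {4}
|AD| ∈ {25}
|CD| ∈ {8/3}
|BD| ∈ [21, 29]
|AC| ∈ [67/3, 83/3]
|BC| ∈ [55/3, 95/3]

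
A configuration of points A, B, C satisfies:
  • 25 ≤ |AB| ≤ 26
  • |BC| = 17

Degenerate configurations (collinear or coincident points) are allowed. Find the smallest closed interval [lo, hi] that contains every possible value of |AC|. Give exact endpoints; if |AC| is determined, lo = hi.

|AB| ∈ [25, 26]
|BC| ∈ {17}
|AC| ∈ [8, 43]

|AC| ∈ [8, 43]  (≈ [8.0000, 43.0000])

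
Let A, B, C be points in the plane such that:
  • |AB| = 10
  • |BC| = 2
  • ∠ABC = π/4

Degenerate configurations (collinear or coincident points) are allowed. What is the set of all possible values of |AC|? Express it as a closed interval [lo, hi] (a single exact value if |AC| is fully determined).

|AB| ∈ {10}
|BC| ∈ {2}
|AC| ∈ {2·√(26 - 5·√(2))}

|AC| = 2·√(26 - 5·√(2))  (≈ 8.7015)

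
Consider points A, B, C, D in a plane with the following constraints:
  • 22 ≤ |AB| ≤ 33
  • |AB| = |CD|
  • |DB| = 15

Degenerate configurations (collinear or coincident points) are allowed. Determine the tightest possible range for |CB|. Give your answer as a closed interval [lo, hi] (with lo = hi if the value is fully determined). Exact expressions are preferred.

|CB| ∈ [7, 48]  (≈ [7.0000, 48.0000])

|AB| ∈ [22, 33]
|BD| ∈ {15}
|CD| ∈ [22, 33]
|AD| ∈ [7, 48]
|BC| ∈ [7, 48]
|AC| ∈ [0, 81]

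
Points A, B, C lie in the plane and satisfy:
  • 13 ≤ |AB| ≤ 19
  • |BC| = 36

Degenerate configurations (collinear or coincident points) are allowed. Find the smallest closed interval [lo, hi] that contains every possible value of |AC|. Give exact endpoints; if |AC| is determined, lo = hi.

|AB| ∈ [13, 19]
|BC| ∈ {36}
|AC| ∈ [17, 55]

|AC| ∈ [17, 55]  (≈ [17.0000, 55.0000])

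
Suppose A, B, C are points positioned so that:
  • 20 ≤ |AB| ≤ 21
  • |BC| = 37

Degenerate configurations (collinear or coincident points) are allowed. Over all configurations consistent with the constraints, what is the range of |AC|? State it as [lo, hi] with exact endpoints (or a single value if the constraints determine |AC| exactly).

|AC| ∈ [16, 58]  (≈ [16.0000, 58.0000])

|AB| ∈ [20, 21]
|BC| ∈ {37}
|AC| ∈ [16, 58]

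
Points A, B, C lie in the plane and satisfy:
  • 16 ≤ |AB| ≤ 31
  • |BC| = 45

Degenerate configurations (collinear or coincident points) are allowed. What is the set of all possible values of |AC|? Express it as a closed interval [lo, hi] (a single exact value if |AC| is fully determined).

|AC| ∈ [14, 76]  (≈ [14.0000, 76.0000])

|AB| ∈ [16, 31]
|BC| ∈ {45}
|AC| ∈ [14, 76]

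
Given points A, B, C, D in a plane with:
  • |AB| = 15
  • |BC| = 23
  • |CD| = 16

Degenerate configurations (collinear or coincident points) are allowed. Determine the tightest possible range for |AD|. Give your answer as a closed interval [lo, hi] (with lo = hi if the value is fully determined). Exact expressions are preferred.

|AB| ∈ {15}
|BC| ∈ {23}
|CD| ∈ {16}
|AC| ∈ [8, 38]
|BD| ∈ [7, 39]
|AD| ∈ [0, 54]

|AD| ∈ [0, 54]  (≈ [0.0000, 54.0000])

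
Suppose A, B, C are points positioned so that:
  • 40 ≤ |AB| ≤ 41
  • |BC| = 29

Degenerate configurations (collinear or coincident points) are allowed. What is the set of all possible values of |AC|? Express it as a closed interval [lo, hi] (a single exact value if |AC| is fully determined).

|AB| ∈ [40, 41]
|BC| ∈ {29}
|AC| ∈ [11, 70]

|AC| ∈ [11, 70]  (≈ [11.0000, 70.0000])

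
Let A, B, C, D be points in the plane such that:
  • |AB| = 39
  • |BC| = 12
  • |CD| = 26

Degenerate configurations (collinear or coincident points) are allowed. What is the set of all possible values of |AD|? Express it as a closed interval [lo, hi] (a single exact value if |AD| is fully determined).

|AB| ∈ {39}
|BC| ∈ {12}
|CD| ∈ {26}
|AC| ∈ [27, 51]
|BD| ∈ [14, 38]
|AD| ∈ [1, 77]

|AD| ∈ [1, 77]  (≈ [1.0000, 77.0000])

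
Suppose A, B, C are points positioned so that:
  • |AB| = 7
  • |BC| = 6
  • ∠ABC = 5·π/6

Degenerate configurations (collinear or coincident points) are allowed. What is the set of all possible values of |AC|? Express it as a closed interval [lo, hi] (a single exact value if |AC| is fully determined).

|AC| = √(42·√(3) + 85)  (≈ 12.5597)

|AB| ∈ {7}
|BC| ∈ {6}
|AC| ∈ {√(42·√(3) + 85)}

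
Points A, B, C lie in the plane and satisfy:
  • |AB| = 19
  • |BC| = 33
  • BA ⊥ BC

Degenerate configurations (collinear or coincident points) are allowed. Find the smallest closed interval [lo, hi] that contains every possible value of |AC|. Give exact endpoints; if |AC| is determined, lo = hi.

|AC| = 5·√(58)  (≈ 38.0789)

|AB| ∈ {19}
|BC| ∈ {33}
|AC| ∈ {5·√(58)}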